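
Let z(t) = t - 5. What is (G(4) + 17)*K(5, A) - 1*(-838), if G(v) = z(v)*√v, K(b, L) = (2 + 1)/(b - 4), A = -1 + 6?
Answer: 883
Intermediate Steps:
z(t) = -5 + t
A = 5
K(b, L) = 3/(-4 + b)
G(v) = √v*(-5 + v) (G(v) = (-5 + v)*√v = √v*(-5 + v))
(G(4) + 17)*K(5, A) - 1*(-838) = (√4*(-5 + 4) + 17)*(3/(-4 + 5)) - 1*(-838) = (2*(-1) + 17)*(3/1) + 838 = (-2 + 17)*(3*1) + 838 = 15*3 + 838 = 45 + 838 = 883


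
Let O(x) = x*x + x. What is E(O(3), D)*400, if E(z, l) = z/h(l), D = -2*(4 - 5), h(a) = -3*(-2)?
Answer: 800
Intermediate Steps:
h(a) = 6
O(x) = x + x**2 (O(x) = x**2 + x = x + x**2)
D = 2 (D = -2*(-1) = 2)
E(z, l) = z/6
E(O(3), D)*400 = ((3*(1 + 3))/6)*400 = ((3*4)/6)*400 = ((1/6)*12)*400 = 2*400 = 800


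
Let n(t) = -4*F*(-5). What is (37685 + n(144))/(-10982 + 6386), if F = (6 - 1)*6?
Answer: -38285/4596 ≈ -8.3301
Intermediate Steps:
F = 30 (F = 5*6 = 30)
n(t) = 600 (n(t) = -4*30*(-5) = -120*(-5) = 600)
(37685 + n(144))/(-10982 + 6386) = (37685 + 600)/(-10982 + 6386) = 38285/(-4596) = 38285*(-1/4596) = -38285/4596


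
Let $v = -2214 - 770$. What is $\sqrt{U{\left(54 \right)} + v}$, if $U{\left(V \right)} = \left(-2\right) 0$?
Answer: $2 i \sqrt{746} \approx 54.626 i$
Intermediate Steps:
$v = -2984$ ($v = -2214 - 770 = -2984$)
$U{\left(V \right)} = 0$
$\sqrt{U{\left(54 \right)} + v} = \sqrt{0 - 2984} = \sqrt{-2984} = 2 i \sqrt{746}$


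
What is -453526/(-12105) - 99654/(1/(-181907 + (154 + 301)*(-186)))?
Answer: 321526694040316/12105 ≈ 2.6561e+10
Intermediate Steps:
-453526/(-12105) - 99654/(1/(-181907 + (154 + 301)*(-186))) = -453526*(-1/12105) - 99654/(1/(-181907 + 455*(-186))) = 453526/12105 - 99654/(1/(-181907 - 84630)) = 453526/12105 - 99654/(1/(-266537)) = 453526/12105 - 99654/(-1/266537) = 453526/12105 - 99654*(-266537) = 453526/12105 + 26561478198 = 321526694040316/12105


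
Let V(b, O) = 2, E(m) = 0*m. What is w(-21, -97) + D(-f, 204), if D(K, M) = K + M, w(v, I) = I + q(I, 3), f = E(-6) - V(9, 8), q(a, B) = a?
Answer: 12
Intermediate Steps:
E(m) = 0
f = -2 (f = 0 - 1*2 = 0 - 2 = -2)
w(v, I) = 2*I (w(v, I) = I + I = 2*I)
w(-21, -97) + D(-f, 204) = 2*(-97) + (-1*(-2) + 204) = -194 + (2 + 204) = -194 + 206 = 12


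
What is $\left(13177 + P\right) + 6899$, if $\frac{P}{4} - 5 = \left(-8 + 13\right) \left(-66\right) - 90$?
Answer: $18416$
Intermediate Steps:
$P = -1660$ ($P = 20 + 4 \left(\left(-8 + 13\right) \left(-66\right) - 90\right) = 20 + 4 \left(5 \left(-66\right) - 90\right) = 20 + 4 \left(-330 - 90\right) = 20 + 4 \left(-420\right) = 20 - 1680 = -1660$)
$\left(13177 + P\right) + 6899 = \left(13177 - 1660\right) + 6899 = 11517 + 6899 = 18416$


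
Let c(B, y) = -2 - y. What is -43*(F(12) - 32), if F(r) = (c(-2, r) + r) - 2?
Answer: 1548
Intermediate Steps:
F(r) = -4 (F(r) = ((-2 - r) + r) - 2 = -2 - 2 = -4)
-43*(F(12) - 32) = -43*(-4 - 32) = -43*(-36) = 1548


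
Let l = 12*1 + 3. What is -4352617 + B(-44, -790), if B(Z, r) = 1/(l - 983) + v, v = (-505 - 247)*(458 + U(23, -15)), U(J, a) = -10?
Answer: -4539448585/968 ≈ -4.6895e+6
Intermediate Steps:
v = -336896 (v = (-505 - 247)*(458 - 10) = -752*448 = -336896)
l = 15 (l = 12 + 3 = 15)
B(Z, r) = -326115329/968 (B(Z, r) = 1/(15 - 983) - 336896 = 1/(-968) - 336896 = -1/968 - 336896 = -326115329/968)
-4352617 + B(-44, -790) = -4352617 - 326115329/968 = -4539448585/968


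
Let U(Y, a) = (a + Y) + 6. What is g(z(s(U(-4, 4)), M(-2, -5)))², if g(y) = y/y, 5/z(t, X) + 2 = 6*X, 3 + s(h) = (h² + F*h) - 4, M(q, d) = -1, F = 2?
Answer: 1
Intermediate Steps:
U(Y, a) = 6 + Y + a (U(Y, a) = (Y + a) + 6 = 6 + Y + a)
s(h) = -7 + h² + 2*h (s(h) = -3 + ((h² + 2*h) - 4) = -3 + (-4 + h² + 2*h) = -7 + h² + 2*h)
z(t, X) = 5/(-2 + 6*X)
g(y) = 1
g(z(s(U(-4, 4)), M(-2, -5)))² = 1² = 1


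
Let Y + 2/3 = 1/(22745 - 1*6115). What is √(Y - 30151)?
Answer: I*√75047863018830/49890 ≈ 173.64*I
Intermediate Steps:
Y = -33257/49890 (Y = -⅔ + 1/(22745 - 1*6115) = -⅔ + 1/(22745 - 6115) = -⅔ + 1/16630 = -33257/49890 ≈ -0.66661)
√(Y - 30151) = √(-33257/49890 - 30151) = √(-1504266647/49890) = I*√75047863018830/49890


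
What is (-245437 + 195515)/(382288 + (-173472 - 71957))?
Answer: -49922/136859 ≈ -0.36477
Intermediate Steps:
(-245437 + 195515)/(382288 + (-173472 - 71957)) = -49922/(382288 - 245429) = -49922/136859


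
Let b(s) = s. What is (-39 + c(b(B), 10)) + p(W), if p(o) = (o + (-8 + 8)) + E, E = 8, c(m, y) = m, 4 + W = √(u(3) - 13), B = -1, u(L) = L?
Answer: -36 + I*√10 ≈ -36.0 + 3.1623*I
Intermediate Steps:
W = -4 + I*√10 (W = -4 + √(3 - 13) = -4 + √(-10) = -4 + I*√10 ≈ -4.0 + 3.1623*I)
p(o) = 8 + o (p(o) = (o + (-8 + 8)) + 8 = (o + 0) + 8 = o + 8 = 8 + o)
(-39 + c(b(B), 10)) + p(W) = (-39 - 1) + (8 + (-4 + I*√10)) = -40 + (4 + I*√10) = -36 + I*√10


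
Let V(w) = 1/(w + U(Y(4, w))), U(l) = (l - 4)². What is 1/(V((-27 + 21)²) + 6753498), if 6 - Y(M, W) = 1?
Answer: 37/249879427 ≈ 1.4807e-7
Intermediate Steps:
Y(M, W) = 5 (Y(M, W) = 6 - 1*1 = 6 - 1 = 5)
U(l) = (-4 + l)²
V(w) = 1/(1 + w) (V(w) = 1/(w + (-4 + 5)²) = 1/(w + 1²) = 1/(w + 1) = 1/(1 + w))
1/(V((-27 + 21)²) + 6753498) = 1/(1/(1 + (-27 + 21)²) + 6753498) = 1/(1/(1 + (-6)²) + 6753498) = 1/(1/(1 + 36) + 6753498) = 1/(1/37 + 6753498) = 1/(249879427/37) = 37/249879427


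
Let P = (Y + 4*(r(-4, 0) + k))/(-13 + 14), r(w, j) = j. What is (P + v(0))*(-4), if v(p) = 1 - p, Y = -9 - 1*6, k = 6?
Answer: -40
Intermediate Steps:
Y = -15 (Y = -9 - 6 = -15)
P = 9 (P = (-15 + 4*(0 + 6))/(-13 + 14) = (-15 + 4*6)/1 = (-15 + 24)*1 = 9*1 = 9)
(P + v(0))*(-4) = (9 + (1 - 1*0))*(-4) = (9 + (1 + 0))*(-4) = (9 + 1)*(-4) = 10*(-4) = -40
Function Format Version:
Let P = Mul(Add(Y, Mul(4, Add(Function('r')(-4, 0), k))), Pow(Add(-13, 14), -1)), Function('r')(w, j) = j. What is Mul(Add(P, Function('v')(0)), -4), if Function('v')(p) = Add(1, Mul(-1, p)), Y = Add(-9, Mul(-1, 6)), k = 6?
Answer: -40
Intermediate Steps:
Y = -15 (Y = Add(-9, -6) = -15)
P = 9 (P = Mul(Add(-15, Mul(4, Add(0, 6))), Pow(Add(-13, 14), -1)) = Mul(Add(-15, Mul(4, 6)), Pow(1, -1)) = Mul(Add(-15, 24), 1) = Mul(9, 1) = 9)
Mul(Add(P, Function('v')(0)), -4) = Mul(Add(9, Add(1, Mul(-1, 0))), -4) = Mul(Add(9, Add(1, 0)), -4) = Mul(Add(9, 1), -4) = Mul(10, -4) = -40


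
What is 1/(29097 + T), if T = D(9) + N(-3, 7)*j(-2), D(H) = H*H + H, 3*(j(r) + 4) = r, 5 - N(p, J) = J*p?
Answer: 3/87197 ≈ 3.4405e-5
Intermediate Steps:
N(p, J) = 5 - J*p
j(r) = -4 + r/3
D(H) = H + H² (D(H) = H² + H = H + H²)
T = -94/3 (T = 9*(1 + 9) + (5 - 1*7*(-3))*(-4 + (⅓)*(-2)) = 9*10 + (5 + 21)*(-4 - ⅔) = 90 + 26*(-14/3) = 90 - 364/3 = -94/3 ≈ -31.333)
1/(29097 + T) = 1/(29097 - 94/3) = 1/(87197/3) = 3/87197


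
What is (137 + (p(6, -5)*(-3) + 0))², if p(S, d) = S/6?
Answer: 17956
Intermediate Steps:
p(S, d) = S/6 (p(S, d) = S*(⅙) = S/6)
(137 + (p(6, -5)*(-3) + 0))² = (137 + (((⅙)*6)*(-3) + 0))² = (137 + (1*(-3) + 0))² = (137 + (-3 + 0))² = (137 - 3)² = 134² = 17956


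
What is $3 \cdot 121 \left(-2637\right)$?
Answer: $-957231$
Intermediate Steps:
$3 \cdot 121 \left(-2637\right) = 363 \left(-2637\right) = -957231$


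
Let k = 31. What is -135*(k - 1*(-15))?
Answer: -6210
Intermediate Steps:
-135*(k - 1*(-15)) = -135*(31 - 1*(-15)) = -135*(31 + 15) = -135*46 = -6210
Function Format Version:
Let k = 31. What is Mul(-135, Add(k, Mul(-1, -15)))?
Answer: -6210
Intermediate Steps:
Mul(-135, Add(k, Mul(-1, -15))) = Mul(-135, Add(31, Mul(-1, -15))) = Mul(-135, Add(31, 15)) = Mul(-135, 46) = -6210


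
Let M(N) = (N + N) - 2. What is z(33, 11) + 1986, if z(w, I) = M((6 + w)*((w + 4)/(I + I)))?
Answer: 23267/11 ≈ 2115.2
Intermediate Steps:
M(N) = -2 + 2*N (M(N) = 2*N - 2 = -2 + 2*N)
z(w, I) = -2 + (4 + w)*(6 + w)/I (z(w, I) = -2 + 2*((6 + w)*((w + 4)/(I + I))) = -2 + 2*((6 + w)*((4 + w)/((2*I)))) = -2 + 2*((6 + w)*((4 + w)*(1/(2*I)))) = -2 + 2*((6 + w)*((4 + w)/(2*I))) = -2 + 2*((4 + w)*(6 + w)/(2*I)) = -2 + (4 + w)*(6 + w)/I)
z(33, 11) + 1986 = (24 + 33² - 2*11 + 10*33)/11 + 1986 = (24 + 1089 - 22 + 330)/11 + 1986 = (1/11)*1421 + 1986 = 1421/11 + 1986 = 23267/11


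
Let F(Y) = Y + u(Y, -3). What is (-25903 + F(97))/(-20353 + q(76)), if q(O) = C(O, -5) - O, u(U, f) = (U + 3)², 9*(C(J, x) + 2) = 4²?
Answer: 142254/183863 ≈ 0.77370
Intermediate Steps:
C(J, x) = -2/9 (C(J, x) = -2 + (⅑)*4² = -2 + (⅑)*16 = -2 + 16/9 = -2/9)
u(U, f) = (3 + U)²
F(Y) = Y + (3 + Y)²
q(O) = -2/9 - O
(-25903 + F(97))/(-20353 + q(76)) = (-25903 + (97 + (3 + 97)²))/(-20353 + (-2/9 - 1*76)) = (-25903 + (97 + 100²))/(-20353 + (-2/9 - 76)) = (-25903 + (97 + 10000))/(-20353 - 686/9) = (-25903 + 10097)/(-183863/9) = -15806*(-9/183863) = 142254/183863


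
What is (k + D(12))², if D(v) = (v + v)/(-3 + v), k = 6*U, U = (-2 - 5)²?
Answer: 792100/9 ≈ 88011.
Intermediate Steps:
U = 49 (U = (-7)² = 49)
k = 294 (k = 6*49 = 294)
D(v) = 2*v/(-3 + v) (D(v) = (2*v)/(-3 + v) = 2*v/(-3 + v))
(k + D(12))² = (294 + 2*12/(-3 + 12))² = (294 + 2*12/9)² = (294 + 2*12*(⅑))² = (294 + 8/3)² = (890/3)² = 792100/9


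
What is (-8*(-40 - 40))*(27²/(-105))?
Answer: -31104/7 ≈ -4443.4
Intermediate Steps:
(-8*(-40 - 40))*(27²/(-105)) = (-8*(-80))*(729*(-1/105)) = 640*(-243/35) = -31104/7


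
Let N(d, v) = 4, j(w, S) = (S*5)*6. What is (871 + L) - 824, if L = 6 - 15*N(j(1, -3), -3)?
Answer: -7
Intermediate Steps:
j(w, S) = 30*S (j(w, S) = (5*S)*6 = 30*S)
L = -54 (L = 6 - 15*4 = 6 - 60 = -54)
(871 + L) - 824 = (871 - 54) - 824 = 817 - 824 = -7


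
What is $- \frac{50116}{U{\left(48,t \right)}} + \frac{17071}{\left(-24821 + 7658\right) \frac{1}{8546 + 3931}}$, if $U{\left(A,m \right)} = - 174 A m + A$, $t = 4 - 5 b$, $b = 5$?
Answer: $- \frac{20353311333}{1640020} \approx -12410.0$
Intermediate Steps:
$t = -21$ ($t = 4 - 25 = -21$)
$U{\left(A,m \right)} = A - 174 A m$ ($U{\left(A,m \right)} = - 174 A m + A = A - 174 A m$)
$- \frac{50116}{U{\left(48,t \right)}} + \frac{17071}{\left(-24821 + 7658\right) \frac{1}{8546 + 3931}} = - \frac{50116}{48 \left(1 - -3654\right)} + \frac{17071}{\left(-24821 + 7658\right) \frac{1}{8546 + 3931}} = - \frac{50116}{48 \left(1 + 3654\right)} + \frac{17071}{\left(-17163\right) \frac{1}{12477}} = - \frac{50116}{48 \cdot 3655} + \frac{17071}{\left(-17163\right) \frac{1}{12477}} = - \frac{50116}{175440} + \frac{17071}{- \frac{5721}{4159}} = \left(-50116\right) \frac{1}{175440} + 17071 \left(- \frac{4159}{5721}\right) = - \frac{737}{2580} - \frac{70998289}{5721} = - \frac{20353311333}{1640020}$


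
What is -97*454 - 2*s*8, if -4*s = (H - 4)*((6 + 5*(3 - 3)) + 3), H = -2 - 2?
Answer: -44326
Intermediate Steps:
H = -4
s = 18 (s = -(-4 - 4)*((6 + 5*(3 - 3)) + 3)/4 = -(-2)*((6 + 5*0) + 3) = -(-2)*((6 + 0) + 3) = -(-2)*(6 + 3) = -(-2)*9 = -¼*(-72) = 18)
-97*454 - 2*s*8 = -97*454 - 2*18*8 = -44038 - 36*8 = -44038 - 288 = -44326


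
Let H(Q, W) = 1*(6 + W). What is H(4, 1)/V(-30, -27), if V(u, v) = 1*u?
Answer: -7/30 ≈ -0.23333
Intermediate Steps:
H(Q, W) = 6 + W
V(u, v) = u
H(4, 1)/V(-30, -27) = (6 + 1)/(-30) = 7*(-1/30) = -7/30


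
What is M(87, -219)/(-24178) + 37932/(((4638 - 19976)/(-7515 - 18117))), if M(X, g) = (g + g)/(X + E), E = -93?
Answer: 11753808027299/185421082 ≈ 63390.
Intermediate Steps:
M(X, g) = 2*g/(-93 + X) (M(X, g) = (g + g)/(X - 93) = (2*g)/(-93 + X) = 2*g/(-93 + X))
M(87, -219)/(-24178) + 37932/(((4638 - 19976)/(-7515 - 18117))) = (2*(-219)/(-93 + 87))/(-24178) + 37932/(((4638 - 19976)/(-7515 - 18117))) = (2*(-219)/(-6))*(-1/24178) + 37932/((-15338/(-25632))) = (2*(-219)*(-⅙))*(-1/24178) + 37932/((-15338*(-1/25632))) = 73*(-1/24178) + 37932/(7669/12816) = -73/24178 + 37932*(12816/7669) = -73/24178 + 486136512/7669 = 11753808027299/185421082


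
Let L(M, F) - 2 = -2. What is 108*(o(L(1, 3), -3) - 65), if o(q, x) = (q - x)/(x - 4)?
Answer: -49464/7 ≈ -7066.3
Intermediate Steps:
L(M, F) = 0 (L(M, F) = 2 - 2 = 0)
o(q, x) = (q - x)/(-4 + x)
108*(o(L(1, 3), -3) - 65) = 108*((0 - 1*(-3))/(-4 - 3) - 65) = 108*((0 + 3)/(-7) - 65) = 108*(-⅐*3 - 65) = 108*(-3/7 - 65) = 108*(-458/7) = -49464/7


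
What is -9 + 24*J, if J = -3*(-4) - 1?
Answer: 255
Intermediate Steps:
J = 11 (J = 12 - 1 = 11)
-9 + 24*J = -9 + 24*11 = -9 + 264 = 255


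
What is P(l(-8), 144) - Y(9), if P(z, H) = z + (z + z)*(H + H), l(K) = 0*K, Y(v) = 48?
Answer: -48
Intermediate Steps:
l(K) = 0
P(z, H) = z + 4*H*z (P(z, H) = z + (2*z)*(2*H) = z + 4*H*z)
P(l(-8), 144) - Y(9) = 0*(1 + 4*144) - 1*48 = 0*(1 + 576) - 48 = 0*577 - 48 = 0 - 48 = -48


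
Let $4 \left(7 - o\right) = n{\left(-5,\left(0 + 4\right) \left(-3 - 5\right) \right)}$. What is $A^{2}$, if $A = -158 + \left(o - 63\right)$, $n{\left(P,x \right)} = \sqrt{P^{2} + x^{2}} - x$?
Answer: $\frac{\left(888 + \sqrt{1049}\right)^{2}}{16} \approx 52945.0$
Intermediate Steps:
$o = -1 - \frac{\sqrt{1049}}{4}$ ($o = 7 - \frac{\sqrt{\left(-5\right)^{2} + \left(\left(0 + 4\right) \left(-3 - 5\right)\right)^{2}} - \left(0 + 4\right) \left(-3 - 5\right)}{4} = 7 - \frac{\sqrt{25 + \left(4 \left(-8\right)\right)^{2}} - 4 \left(-8\right)}{4} = 7 - \frac{\sqrt{25 + \left(-32\right)^{2}} - -32}{4} = 7 - \frac{\sqrt{25 + 1024} + 32}{4} = 7 - \frac{\sqrt{1049} + 32}{4} = 7 - \frac{32 + \sqrt{1049}}{4} = 7 - \left(8 + \frac{\sqrt{1049}}{4}\right) = -1 - \frac{\sqrt{1049}}{4} \approx -9.0971$)
$A = -222 - \frac{\sqrt{1049}}{4}$ ($A = -158 - \left(64 + \frac{\sqrt{1049}}{4}\right) = -222 - \frac{\sqrt{1049}}{4} \approx -230.1$)
$A^{2} = \left(-222 - \frac{\sqrt{1049}}{4}\right)^{2}$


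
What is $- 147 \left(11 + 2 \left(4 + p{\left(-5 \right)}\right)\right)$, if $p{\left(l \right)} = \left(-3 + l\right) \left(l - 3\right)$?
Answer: $-21609$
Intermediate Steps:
$p{\left(l \right)} = \left(-3 + l\right)^{2}$ ($p{\left(l \right)} = \left(-3 + l\right) \left(-3 + l\right) = \left(-3 + l\right)^{2}$)
$- 147 \left(11 + 2 \left(4 + p{\left(-5 \right)}\right)\right) = - 147 \left(11 + 2 \left(4 + \left(-3 - 5\right)^{2}\right)\right) = - 147 \left(11 + 2 \left(4 + \left(-8\right)^{2}\right)\right) = - 147 \left(11 + 2 \left(4 + 64\right)\right) = - 147 \left(11 + 2 \cdot 68\right) = - 147 \left(11 + 136\right) = \left(-147\right) 147 = -21609$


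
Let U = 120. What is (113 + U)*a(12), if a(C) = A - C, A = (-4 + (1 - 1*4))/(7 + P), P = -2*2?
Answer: -10019/3 ≈ -3339.7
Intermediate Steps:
P = -4
A = -7/3 (A = (-4 + (1 - 1*4))/(7 - 4) = (-4 + (1 - 4))/3 = (-4 - 3)*(1/3) = -7*1/3 = -7/3 ≈ -2.3333)
a(C) = -7/3 - C
(113 + U)*a(12) = (113 + 120)*(-7/3 - 1*12) = 233*(-7/3 - 12) = 233*(-43/3) = -10019/3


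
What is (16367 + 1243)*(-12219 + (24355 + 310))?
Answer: 219174060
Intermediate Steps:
(16367 + 1243)*(-12219 + (24355 + 310)) = 17610*(-12219 + 24665) = 17610*12446 = 219174060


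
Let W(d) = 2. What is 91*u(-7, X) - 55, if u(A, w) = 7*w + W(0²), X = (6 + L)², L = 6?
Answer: 91855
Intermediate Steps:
X = 144 (X = (6 + 6)² = 12² = 144)
u(A, w) = 2 + 7*w (u(A, w) = 7*w + 2 = 2 + 7*w)
91*u(-7, X) - 55 = 91*(2 + 7*144) - 55 = 91*(2 + 1008) - 55 = 91*1010 - 55 = 91910 - 55 = 91855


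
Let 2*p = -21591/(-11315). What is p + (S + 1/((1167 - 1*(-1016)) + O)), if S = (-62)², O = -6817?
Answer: 100802598136/26216855 ≈ 3845.0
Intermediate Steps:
p = 21591/22630 (p = (-21591/(-11315))/2 = (-21591*(-1/11315))/2 = (½)*(21591/11315) = 21591/22630 ≈ 0.95409)
S = 3844
p + (S + 1/((1167 - 1*(-1016)) + O)) = 21591/22630 + (3844 + 1/((1167 - 1*(-1016)) - 6817)) = 21591/22630 + (3844 + 1/((1167 + 1016) - 6817)) = 21591/22630 + (3844 + 1/(2183 - 6817)) = 21591/22630 + (3844 + 1/(-4634)) = 21591/22630 + (3844 - 1/4634) = 21591/22630 + 17813095/4634 = 100802598136/26216855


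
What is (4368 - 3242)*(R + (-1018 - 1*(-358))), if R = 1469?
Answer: 910934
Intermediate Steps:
(4368 - 3242)*(R + (-1018 - 1*(-358))) = (4368 - 3242)*(1469 + (-1018 - 1*(-358))) = 1126*(1469 + (-1018 + 358)) = 1126*(1469 - 660) = 1126*809 = 910934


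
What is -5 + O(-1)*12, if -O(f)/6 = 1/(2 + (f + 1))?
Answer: -41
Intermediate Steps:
O(f) = -6/(3 + f) (O(f) = -6/(2 + (f + 1)) = -6/(2 + (1 + f)) = -6/(3 + f))
-5 + O(-1)*12 = -5 - 6/(3 - 1)*12 = -5 - 6/2*12 = -5 - 6*1/2*12 = -5 - 3*12 = -5 - 36 = -41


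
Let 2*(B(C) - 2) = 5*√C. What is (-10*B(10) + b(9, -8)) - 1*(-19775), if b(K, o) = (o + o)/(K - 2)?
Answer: 138269/7 - 25*√10 ≈ 19674.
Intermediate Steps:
B(C) = 2 + 5*√C/2 (B(C) = 2 + (5*√C)/2 = 2 + 5*√C/2)
b(K, o) = 2*o/(-2 + K) (b(K, o) = (2*o)/(-2 + K) = 2*o/(-2 + K))
(-10*B(10) + b(9, -8)) - 1*(-19775) = (-10*(2 + 5*√10/2) + 2*(-8)/(-2 + 9)) - 1*(-19775) = ((-20 - 25*√10) + 2*(-8)/7) + 19775 = ((-20 - 25*√10) + 2*(-8)*(⅐)) + 19775 = ((-20 - 25*√10) - 16/7) + 19775 = (-156/7 - 25*√10) + 19775 = 138269/7 - 25*√10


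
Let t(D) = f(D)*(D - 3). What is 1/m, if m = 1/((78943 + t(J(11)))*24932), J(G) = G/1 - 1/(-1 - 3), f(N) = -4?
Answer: 1967384120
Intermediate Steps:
J(G) = ¼ + G (J(G) = G*1 - 1/(-4) = G - 1*(-¼) = G + ¼ = ¼ + G)
t(D) = 12 - 4*D (t(D) = -4*(D - 3) = -4*(-3 + D) = 12 - 4*D)
m = 1/1967384120 (m = 1/((78943 + (12 - 4*(¼ + 11)))*24932) = (1/24932)/(78943 + (12 - 4*45/4)) = (1/24932)/(78943 + (12 - 45)) = (1/24932)/(78943 - 33) = (1/24932)/78910 = (1/78910)*(1/24932) = 1/1967384120 ≈ 5.0829e-10)
1/m = 1/(1/1967384120) = 1967384120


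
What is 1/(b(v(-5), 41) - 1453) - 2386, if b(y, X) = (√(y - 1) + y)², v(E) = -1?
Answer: (-4772*√2 + 3469245*I)/(2*(√2 - 727*I)) ≈ -2386.0 + 1.3374e-6*I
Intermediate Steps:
b(y, X) = (y + √(-1 + y))² (b(y, X) = (√(-1 + y) + y)² = (y + √(-1 + y))²)
1/(b(v(-5), 41) - 1453) - 2386 = 1/((-1 + √(-1 - 1))² - 1453) - 2386 = 1/((-1 + √(-2))² - 1453) - 2386 = 1/((-1 + I*√2)² - 1453) - 2386 = 1/(-1453 + (-1 + I*√2)²) - 2386 = -2386 + 1/(-1453 + (-1 + I*√2)²)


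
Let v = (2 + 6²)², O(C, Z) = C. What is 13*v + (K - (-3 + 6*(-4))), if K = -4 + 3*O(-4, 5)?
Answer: 18783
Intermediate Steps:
K = -16 (K = -4 + 3*(-4) = -4 - 12 = -16)
v = 1444 (v = (2 + 36)² = 38² = 1444)
13*v + (K - (-3 + 6*(-4))) = 13*1444 + (-16 - (-3 + 6*(-4))) = 18772 + (-16 - (-3 - 24)) = 18772 + (-16 - 1*(-27)) = 18772 + (-16 + 27) = 18772 + 11 = 18783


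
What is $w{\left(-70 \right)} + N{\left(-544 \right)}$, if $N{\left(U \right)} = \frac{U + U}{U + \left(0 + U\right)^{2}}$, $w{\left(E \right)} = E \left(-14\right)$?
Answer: $\frac{532138}{543} \approx 980.0$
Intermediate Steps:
$w{\left(E \right)} = - 14 E$
$N{\left(U \right)} = \frac{2 U}{U + U^{2}}$
$w{\left(-70 \right)} + N{\left(-544 \right)} = \left(-14\right) \left(-70\right) + \frac{2}{1 - 544} = 980 + \frac{2}{-543} = 980 + 2 \left(- \frac{1}{543}\right) = 980 - \frac{2}{543} = \frac{532138}{543}$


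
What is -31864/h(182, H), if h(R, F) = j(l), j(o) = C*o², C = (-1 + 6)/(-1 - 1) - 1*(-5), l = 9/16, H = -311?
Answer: -16314368/405 ≈ -40282.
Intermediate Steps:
l = 9/16 (l = 9*(1/16) = 9/16 ≈ 0.56250)
C = 5/2 (C = 5/(-2) + 5 = 5*(-½) + 5 = -5/2 + 5 = 5/2 ≈ 2.5000)
j(o) = 5*o²/2
h(R, F) = 405/512 (h(R, F) = 5*(9/16)²/2 = (5/2)*(81/256) = 405/512)
-31864/h(182, H) = -31864/405/512 = -31864*512/405 = -16314368/405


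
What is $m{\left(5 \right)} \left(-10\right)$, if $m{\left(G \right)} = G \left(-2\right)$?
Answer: $100$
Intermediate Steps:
$m{\left(G \right)} = - 2 G$
$m{\left(5 \right)} \left(-10\right) = \left(-2\right) 5 \left(-10\right) = \left(-10\right) \left(-10\right) = 100$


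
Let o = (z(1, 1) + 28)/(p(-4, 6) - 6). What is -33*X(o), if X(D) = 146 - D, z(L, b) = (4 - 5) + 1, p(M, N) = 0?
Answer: -4972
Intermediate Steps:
z(L, b) = 0 (z(L, b) = -1 + 1 = 0)
o = -14/3 (o = (0 + 28)/(0 - 6) = 28/(-6) = 28*(-⅙) = -14/3 ≈ -4.6667)
-33*X(o) = -33*(146 - 1*(-14/3)) = -33*(146 + 14/3) = -33*452/3 = -4972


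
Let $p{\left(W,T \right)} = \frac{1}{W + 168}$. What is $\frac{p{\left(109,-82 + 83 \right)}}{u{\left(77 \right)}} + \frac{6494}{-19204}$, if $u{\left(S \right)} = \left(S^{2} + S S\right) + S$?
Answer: $- \frac{10734556163}{31744163990} \approx -0.33816$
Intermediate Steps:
$p{\left(W,T \right)} = \frac{1}{168 + W}$
$u{\left(S \right)} = S + 2 S^{2}$ ($u{\left(S \right)} = \left(S^{2} + S^{2}\right) + S = 2 S^{2} + S = S + 2 S^{2}$)
$\frac{p{\left(109,-82 + 83 \right)}}{u{\left(77 \right)}} + \frac{6494}{-19204} = \frac{1}{\left(168 + 109\right) 77 \left(1 + 2 \cdot 77\right)} + \frac{6494}{-19204} = \frac{1}{277 \cdot 77 \left(1 + 154\right)} + 6494 \left(- \frac{1}{19204}\right) = \frac{1}{277 \cdot 77 \cdot 155} - \frac{3247}{9602} = \frac{1}{277 \cdot 11935} - \frac{3247}{9602} = \frac{1}{277} \cdot \frac{1}{11935} - \frac{3247}{9602} = \frac{1}{3305995} - \frac{3247}{9602} = - \frac{10734556163}{31744163990}$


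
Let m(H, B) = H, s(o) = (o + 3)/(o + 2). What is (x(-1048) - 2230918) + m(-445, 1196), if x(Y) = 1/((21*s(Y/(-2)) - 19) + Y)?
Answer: -1227640139051/550175 ≈ -2.2314e+6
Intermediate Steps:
s(o) = (3 + o)/(2 + o)
x(Y) = 1/(-19 + Y + 21*(3 - Y/2)/(2 - Y/2)) (x(Y) = 1/((21*((3 + Y/(-2))/(2 + Y/(-2))) - 19) + Y) = 1/((21*((3 + Y*(-1/2))/(2 + Y*(-1/2))) - 19) + Y) = 1/((21*((3 - Y/2)/(2 - Y/2)) - 19) + Y) = 1/((21*(3 - Y/2)/(2 - Y/2) - 19) + Y) = 1/((-19 + 21*(3 - Y/2)/(2 - Y/2)) + Y) = 1/(-19 + Y + 21*(3 - Y/2)/(2 - Y/2)))
(x(-1048) - 2230918) + m(-445, 1196) = ((-4 - 1048)/(-50 + (-1048)**2 - 2*(-1048)) - 2230918) - 445 = (-1052/(-50 + 1098304 + 2096) - 2230918) - 445 = (-1052/1100350 - 2230918) - 445 = ((1/1100350)*(-1052) - 2230918) - 445 = (-526/550175 - 2230918) - 445 = -1227395311176/550175 - 445 = -1227640139051/550175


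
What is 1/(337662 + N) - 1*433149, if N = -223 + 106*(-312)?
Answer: -131836261682/304367 ≈ -4.3315e+5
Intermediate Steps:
N = -33295 (N = -223 - 33072 = -33295)
1/(337662 + N) - 1*433149 = 1/(337662 - 33295) - 1*433149 = 1/304367 - 433149 = -131836261682/304367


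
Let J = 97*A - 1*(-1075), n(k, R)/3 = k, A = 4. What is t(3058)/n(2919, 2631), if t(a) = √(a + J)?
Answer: √4521/8757 ≈ 0.0076782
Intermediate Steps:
n(k, R) = 3*k
J = 1463 (J = 97*4 - 1*(-1075) = 388 + 1075 = 1463)
t(a) = √(1463 + a) (t(a) = √(a + 1463) = √(1463 + a))
t(3058)/n(2919, 2631) = √(1463 + 3058)/((3*2919)) = √4521/8757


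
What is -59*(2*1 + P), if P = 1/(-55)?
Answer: -6431/55 ≈ -116.93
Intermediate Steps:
P = -1/55 ≈ -0.018182
-59*(2*1 + P) = -59*(2*1 - 1/55) = -59*(2 - 1/55) = -59*109/55 = -6431/55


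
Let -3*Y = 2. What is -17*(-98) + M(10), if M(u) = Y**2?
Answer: 14998/9 ≈ 1666.4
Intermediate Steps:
Y = -2/3 (Y = -1/3*2 = -2/3 ≈ -0.66667)
M(u) = 4/9 (M(u) = (-2/3)**2 = 4/9)
-17*(-98) + M(10) = -17*(-98) + 4/9 = 1666 + 4/9 = 14998/9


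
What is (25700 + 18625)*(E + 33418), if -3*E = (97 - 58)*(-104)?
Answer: 1541180250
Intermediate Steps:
E = 1352 (E = -(97 - 58)*(-104)/3 = -13*(-104) = -⅓*(-4056) = 1352)
(25700 + 18625)*(E + 33418) = (25700 + 18625)*(1352 + 33418) = 44325*34770 = 1541180250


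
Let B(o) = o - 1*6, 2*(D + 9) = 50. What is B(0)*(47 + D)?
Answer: -378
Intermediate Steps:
D = 16 (D = -9 + (1/2)*50 = -9 + 25 = 16)
B(o) = -6 + o (B(o) = o - 6 = -6 + o)
B(0)*(47 + D) = (-6 + 0)*(47 + 16) = -6*63 = -378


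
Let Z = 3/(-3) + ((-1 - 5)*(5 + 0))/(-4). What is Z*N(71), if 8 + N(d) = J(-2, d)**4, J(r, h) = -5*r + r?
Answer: 26572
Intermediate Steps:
J(r, h) = -4*r
N(d) = 4088 (N(d) = -8 + (-4*(-2))**4 = -8 + 8**4 = -8 + 4096 = 4088)
Z = 13/2 (Z = 3*(-1/3) - 6*5*(-1/4) = -1 - 30*(-1/4) = -1 + 15/2 = 13/2 ≈ 6.5000)
Z*N(71) = (13/2)*4088 = 26572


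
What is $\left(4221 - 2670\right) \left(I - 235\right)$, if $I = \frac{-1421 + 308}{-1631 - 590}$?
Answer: $- \frac{807794922}{2221} \approx -3.6371 \cdot 10^{5}$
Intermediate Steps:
$I = \frac{1113}{2221}$ ($I = - \frac{1113}{-2221} = \left(-1113\right) \left(- \frac{1}{2221}\right) = \frac{1113}{2221} \approx 0.50113$)
$\left(4221 - 2670\right) \left(I - 235\right) = \left(4221 - 2670\right) \left(\frac{1113}{2221} - 235\right) = 1551 \left(- \frac{520822}{2221}\right) = - \frac{807794922}{2221}$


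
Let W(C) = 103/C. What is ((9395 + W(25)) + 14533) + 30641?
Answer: 1364328/25 ≈ 54573.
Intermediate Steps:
((9395 + W(25)) + 14533) + 30641 = ((9395 + 103/25) + 14533) + 30641 = (234978/25 + 14533) + 30641 = 598303/25 + 30641 = 1364328/25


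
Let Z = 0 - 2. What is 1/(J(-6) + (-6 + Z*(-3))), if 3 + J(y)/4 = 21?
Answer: 1/72 ≈ 0.013889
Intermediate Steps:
J(y) = 72 (J(y) = -12 + 4*21 = -12 + 84 = 72)
Z = -2
1/(J(-6) + (-6 + Z*(-3))) = 1/(72 + (-6 - 2*(-3))) = 1/(72 + (-6 + 6)) = 1/(72 + 0) = 1/72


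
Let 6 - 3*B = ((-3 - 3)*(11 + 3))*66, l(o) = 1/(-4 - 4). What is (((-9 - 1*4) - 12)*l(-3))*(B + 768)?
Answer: 32725/4 ≈ 8181.3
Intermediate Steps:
l(o) = -⅛ (l(o) = 1/(-8) = -⅛)
B = 1850 (B = 2 - (-3 - 3)*(11 + 3)*66/3 = 2 - (-6*14)*66/3 = 2 - (-28)*66 = 2 - ⅓*(-5544) = 2 + 1848 = 1850)
(((-9 - 1*4) - 12)*l(-3))*(B + 768) = (((-9 - 1*4) - 12)*(-⅛))*(1850 + 768) = (((-9 - 4) - 12)*(-⅛))*2618 = ((-13 - 12)*(-⅛))*2618 = -25*(-⅛)*2618 = (25/8)*2618 = 32725/4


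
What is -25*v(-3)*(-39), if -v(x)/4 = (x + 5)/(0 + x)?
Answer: 2600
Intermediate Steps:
v(x) = -4*(5 + x)/x (v(x) = -4*(x + 5)/(0 + x) = -4*(5 + x)/x)
-25*v(-3)*(-39) = -25*(-4 - 20/(-3))*(-39) = -25*(-4 - 20*(-⅓))*(-39) = -25*(-4 + 20/3)*(-39) = -25*8/3*(-39) = -200/3*(-39) = 2600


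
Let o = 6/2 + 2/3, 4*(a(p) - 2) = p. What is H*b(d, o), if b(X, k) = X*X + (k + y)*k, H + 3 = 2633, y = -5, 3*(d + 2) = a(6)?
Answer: -198565/18 ≈ -11031.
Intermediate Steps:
a(p) = 2 + p/4
d = -⅚ (d = -2 + (2 + (¼)*6)/3 = -2 + (2 + 3/2)/3 = -2 + (⅓)*(7/2) = -2 + 7/6 = -⅚ ≈ -0.83333)
o = 11/3 (o = 6*(½) + 2*(⅓) = 3 + ⅔ = 11/3 ≈ 3.6667)
H = 2630 (H = -3 + 2633 = 2630)
b(X, k) = X² + k*(-5 + k) (b(X, k) = X*X + (k - 5)*k = X² + (-5 + k)*k = X² + k*(-5 + k))
H*b(d, o) = 2630*((-⅚)² + (11/3)² - 5*11/3) = 2630*(25/36 + 121/9 - 55/3) = 2630*(-151/36) = -198565/18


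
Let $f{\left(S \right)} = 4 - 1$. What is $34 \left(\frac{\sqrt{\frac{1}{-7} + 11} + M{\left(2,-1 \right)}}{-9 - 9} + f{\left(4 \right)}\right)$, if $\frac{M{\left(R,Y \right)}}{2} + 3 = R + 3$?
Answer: $\frac{850}{9} - \frac{34 \sqrt{133}}{63} \approx 88.22$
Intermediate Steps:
$f{\left(S \right)} = 3$
$M{\left(R,Y \right)} = 2 R$ ($M{\left(R,Y \right)} = -6 + 2 \left(R + 3\right) = -6 + 2 \left(3 + R\right) = -6 + \left(6 + 2 R\right) = 2 R$)
$34 \left(\frac{\sqrt{\frac{1}{-7} + 11} + M{\left(2,-1 \right)}}{-9 - 9} + f{\left(4 \right)}\right) = 34 \left(\frac{\sqrt{\frac{1}{-7} + 11} + 2 \cdot 2}{-9 - 9} + 3\right) = 34 \left(\frac{\sqrt{- \frac{1}{7} + 11} + 4}{-18} + 3\right) = 34 \left(\left(\sqrt{\frac{76}{7}} + 4\right) \left(- \frac{1}{18}\right) + 3\right) = 34 \left(\left(\frac{2 \sqrt{133}}{7} + 4\right) \left(- \frac{1}{18}\right) + 3\right) = 34 \left(\left(4 + \frac{2 \sqrt{133}}{7}\right) \left(- \frac{1}{18}\right) + 3\right) = 34 \left(\left(- \frac{2}{9} - \frac{\sqrt{133}}{63}\right) + 3\right) = 34 \left(\frac{25}{9} - \frac{\sqrt{133}}{63}\right) = \frac{850}{9} - \frac{34 \sqrt{133}}{63}$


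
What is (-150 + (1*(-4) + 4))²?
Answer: 22500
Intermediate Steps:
(-150 + (1*(-4) + 4))² = (-150 + (-4 + 4))² = (-150 + 0)² = (-150)² = 22500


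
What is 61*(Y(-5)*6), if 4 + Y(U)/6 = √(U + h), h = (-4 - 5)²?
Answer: -8784 + 4392*√19 ≈ 10360.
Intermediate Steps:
h = 81 (h = (-9)² = 81)
Y(U) = -24 + 6*√(81 + U) (Y(U) = -24 + 6*√(U + 81) = -24 + 6*√(81 + U))
61*(Y(-5)*6) = 61*((-24 + 6*√(81 - 5))*6) = 61*((-24 + 6*√76)*6) = 61*((-24 + 6*(2*√19))*6) = 61*((-24 + 12*√19)*6) = 61*(-144 + 72*√19) = -8784 + 4392*√19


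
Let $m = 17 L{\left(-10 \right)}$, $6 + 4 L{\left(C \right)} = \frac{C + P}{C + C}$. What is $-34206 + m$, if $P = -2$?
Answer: $- \frac{684579}{20} \approx -34229.0$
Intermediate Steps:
$L{\left(C \right)} = - \frac{3}{2} + \frac{-2 + C}{8 C}$ ($L{\left(C \right)} = - \frac{3}{2} + \frac{\left(C - 2\right) \frac{1}{C + C}}{4} = - \frac{3}{2} + \frac{\left(-2 + C\right) \frac{1}{2 C}}{4} = - \frac{3}{2} + \frac{\frac{1}{2} \frac{1}{C} \left(-2 + C\right)}{4} = - \frac{3}{2} + \frac{-2 + C}{8 C}$)
$m = - \frac{459}{20}$ ($m = 17 \frac{-2 - -110}{8 \left(-10\right)} = 17 \cdot \frac{1}{8} \left(- \frac{1}{10}\right) \left(-2 + 110\right) = 17 \cdot \frac{1}{8} \left(- \frac{1}{10}\right) 108 = 17 \left(- \frac{27}{20}\right) = - \frac{459}{20} \approx -22.95$)
$-34206 + m = -34206 - \frac{459}{20} = - \frac{684579}{20}$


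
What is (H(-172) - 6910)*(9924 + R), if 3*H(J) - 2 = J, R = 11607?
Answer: -149999300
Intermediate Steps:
H(J) = 2/3 + J/3
(H(-172) - 6910)*(9924 + R) = ((2/3 + (1/3)*(-172)) - 6910)*(9924 + 11607) = ((2/3 - 172/3) - 6910)*21531 = (-170/3 - 6910)*21531 = -20900/3*21531 = -149999300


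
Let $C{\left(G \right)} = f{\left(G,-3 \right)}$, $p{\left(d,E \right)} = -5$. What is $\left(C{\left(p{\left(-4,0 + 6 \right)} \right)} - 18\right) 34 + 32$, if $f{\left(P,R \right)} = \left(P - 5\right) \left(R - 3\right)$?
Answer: $1460$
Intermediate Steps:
$f{\left(P,R \right)} = \left(-5 + P\right) \left(-3 + R\right)$
$C{\left(G \right)} = 30 - 6 G$ ($C{\left(G \right)} = 15 - -15 - 3 G + G \left(-3\right) = 15 + 15 - 3 G - 3 G = 30 - 6 G$)
$\left(C{\left(p{\left(-4,0 + 6 \right)} \right)} - 18\right) 34 + 32 = \left(\left(30 - -30\right) - 18\right) 34 + 32 = \left(\left(30 + 30\right) - 18\right) 34 + 32 = \left(60 - 18\right) 34 + 32 = 42 \cdot 34 + 32 = 1428 + 32 = 1460$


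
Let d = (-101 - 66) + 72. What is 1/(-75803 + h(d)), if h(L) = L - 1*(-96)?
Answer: -1/75802 ≈ -1.3192e-5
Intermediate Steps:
d = -95 (d = -167 + 72 = -95)
h(L) = 96 + L (h(L) = L + 96 = 96 + L)
1/(-75803 + h(d)) = 1/(-75803 + (96 - 95)) = 1/(-75803 + 1) = 1/(-75802) = -1/75802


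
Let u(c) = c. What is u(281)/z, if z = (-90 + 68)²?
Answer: 281/484 ≈ 0.58058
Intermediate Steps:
z = 484 (z = (-22)² = 484)
u(281)/z = 281/484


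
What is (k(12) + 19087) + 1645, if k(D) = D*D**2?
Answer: 22460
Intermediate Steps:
k(D) = D**3
(k(12) + 19087) + 1645 = (12**3 + 19087) + 1645 = (1728 + 19087) + 1645 = 20815 + 1645 = 22460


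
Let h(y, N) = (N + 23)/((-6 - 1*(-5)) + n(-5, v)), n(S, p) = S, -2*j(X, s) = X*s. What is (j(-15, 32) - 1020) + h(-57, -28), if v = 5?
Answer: -4675/6 ≈ -779.17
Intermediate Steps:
j(X, s) = -X*s/2
h(y, N) = -23/6 - N/6 (h(y, N) = (N + 23)/((-6 - 1*(-5)) - 5) = (23 + N)/((-6 + 5) - 5) = (23 + N)/(-1 - 5) = (23 + N)/(-6) = (23 + N)*(-1/6) = -23/6 - N/6)
(j(-15, 32) - 1020) + h(-57, -28) = (-1/2*(-15)*32 - 1020) + (-23/6 - 1/6*(-28)) = (240 - 1020) + (-23/6 + 14/3) = -780 + 5/6 = -4675/6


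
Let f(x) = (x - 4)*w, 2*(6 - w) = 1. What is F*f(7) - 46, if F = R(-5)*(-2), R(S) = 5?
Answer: -211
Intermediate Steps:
w = 11/2 (w = 6 - 1/2*1 = 6 - 1/2 = 11/2 ≈ 5.5000)
f(x) = -22 + 11*x/2 (f(x) = (x - 4)*(11/2) = (-4 + x)*(11/2) = -22 + 11*x/2)
F = -10 (F = 5*(-2) = -10)
F*f(7) - 46 = -10*(-22 + (11/2)*7) - 46 = -10*(-22 + 77/2) - 46 = -10*33/2 - 46 = -165 - 46 = -211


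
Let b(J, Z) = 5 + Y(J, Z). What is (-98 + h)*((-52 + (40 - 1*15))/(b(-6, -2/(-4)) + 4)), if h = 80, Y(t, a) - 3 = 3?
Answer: 162/5 ≈ 32.400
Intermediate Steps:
Y(t, a) = 6 (Y(t, a) = 3 + 3 = 6)
b(J, Z) = 11 (b(J, Z) = 5 + 6 = 11)
(-98 + h)*((-52 + (40 - 1*15))/(b(-6, -2/(-4)) + 4)) = (-98 + 80)*((-52 + (40 - 1*15))/(11 + 4)) = -18*(-52 + (40 - 15))/15 = -18*(-52 + 25)/15 = -(-486)/15 = -18*(-9/5) = 162/5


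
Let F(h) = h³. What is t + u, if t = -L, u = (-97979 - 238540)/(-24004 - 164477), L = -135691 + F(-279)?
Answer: 1372979276083/62827 ≈ 2.1853e+7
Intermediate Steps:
L = -21853330 (L = -135691 + (-279)³ = -135691 - 21717639 = -21853330)
u = 112173/62827 (u = -336519/(-188481) = -336519*(-1/188481) = 112173/62827 ≈ 1.7854)
t = 21853330 (t = -1*(-21853330) = 21853330)
t + u = 21853330 + 112173/62827 = 1372979276083/62827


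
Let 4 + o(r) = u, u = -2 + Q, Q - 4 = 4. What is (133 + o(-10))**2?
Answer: 18225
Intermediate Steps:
Q = 8 (Q = 4 + 4 = 8)
u = 6 (u = -2 + 8 = 6)
o(r) = 2 (o(r) = -4 + 6 = 2)
(133 + o(-10))**2 = (133 + 2)**2 = 135**2 = 18225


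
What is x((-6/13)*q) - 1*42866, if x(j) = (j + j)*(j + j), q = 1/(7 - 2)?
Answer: -181108706/4225 ≈ -42866.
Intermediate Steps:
q = ⅕ (q = 1/5 = ⅕ ≈ 0.20000)
x(j) = 4*j² (x(j) = (2*j)*(2*j) = 4*j²)
x((-6/13)*q) - 1*42866 = 4*(-6/13*(⅕))² - 1*42866 = 4*(-6*1/13*(⅕))² - 42866 = 4*(-6/13*⅕)² - 42866 = 4*(-6/65)² - 42866 = 4*(36/4225) - 42866 = 144/4225 - 42866 = -181108706/4225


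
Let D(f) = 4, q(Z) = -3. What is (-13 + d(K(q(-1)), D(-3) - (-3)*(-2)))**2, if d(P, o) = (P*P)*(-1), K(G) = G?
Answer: 484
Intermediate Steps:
d(P, o) = -P**2 (d(P, o) = P**2*(-1) = -P**2)
(-13 + d(K(q(-1)), D(-3) - (-3)*(-2)))**2 = (-13 - 1*(-3)**2)**2 = (-13 - 1*9)**2 = (-13 - 9)**2 = (-22)**2 = 484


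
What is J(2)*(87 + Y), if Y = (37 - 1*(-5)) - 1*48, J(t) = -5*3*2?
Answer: -2430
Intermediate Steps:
J(t) = -30 (J(t) = -15*2 = -30)
Y = -6 (Y = (37 + 5) - 48 = 42 - 48 = -6)
J(2)*(87 + Y) = -30*(87 - 6) = -30*81 = -2430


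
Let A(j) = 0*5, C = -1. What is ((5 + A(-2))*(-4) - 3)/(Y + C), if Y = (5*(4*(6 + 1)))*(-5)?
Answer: 23/701 ≈ 0.032810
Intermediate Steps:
A(j) = 0
Y = -700 (Y = (5*(4*7))*(-5) = (5*28)*(-5) = 140*(-5) = -700)
((5 + A(-2))*(-4) - 3)/(Y + C) = ((5 + 0)*(-4) - 3)/(-700 - 1) = (5*(-4) - 3)/(-701) = (-20 - 3)*(-1/701) = -23*(-1/701) = 23/701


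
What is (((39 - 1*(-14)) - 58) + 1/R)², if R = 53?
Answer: 69696/2809 ≈ 24.812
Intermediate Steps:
(((39 - 1*(-14)) - 58) + 1/R)² = (((39 - 1*(-14)) - 58) + 1/53)² = (((39 + 14) - 58) + 1/53)² = ((53 - 58) + 1/53)² = (-5 + 1/53)² = (-264/53)² = 69696/2809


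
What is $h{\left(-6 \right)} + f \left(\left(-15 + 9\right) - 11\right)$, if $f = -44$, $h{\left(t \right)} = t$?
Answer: $742$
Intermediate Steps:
$h{\left(-6 \right)} + f \left(\left(-15 + 9\right) - 11\right) = -6 - 44 \left(\left(-15 + 9\right) - 11\right) = -6 - 44 \left(-6 - 11\right) = -6 - -748 = -6 + 748 = 742$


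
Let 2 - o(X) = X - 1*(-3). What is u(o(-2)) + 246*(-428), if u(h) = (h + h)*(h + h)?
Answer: -105284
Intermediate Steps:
o(X) = -1 - X (o(X) = 2 - (X - 1*(-3)) = 2 - (X + 3) = 2 - (3 + X) = 2 + (-3 - X) = -1 - X)
u(h) = 4*h**2 (u(h) = (2*h)*(2*h) = 4*h**2)
u(o(-2)) + 246*(-428) = 4*(-1 - 1*(-2))**2 + 246*(-428) = 4*(-1 + 2)**2 - 105288 = 4*1**2 - 105288 = 4*1 - 105288 = 4 - 105288 = -105284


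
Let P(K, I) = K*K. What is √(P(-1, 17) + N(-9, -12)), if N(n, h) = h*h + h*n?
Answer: √253 ≈ 15.906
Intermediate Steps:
N(n, h) = h² + h*n
P(K, I) = K²
√(P(-1, 17) + N(-9, -12)) = √((-1)² - 12*(-12 - 9)) = √(1 - 12*(-21)) = √(1 + 252) = √253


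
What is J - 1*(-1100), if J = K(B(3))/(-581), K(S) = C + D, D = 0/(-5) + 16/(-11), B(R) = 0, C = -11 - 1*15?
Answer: 7030402/6391 ≈ 1100.0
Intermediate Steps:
C = -26 (C = -11 - 15 = -26)
D = -16/11 (D = 0*(-⅕) + 16*(-1/11) = 0 - 16/11 = -16/11 ≈ -1.4545)
K(S) = -302/11 (K(S) = -26 - 16/11 = -302/11)
J = 302/6391 (J = -302/11/(-581) = -302/11*(-1/581) = 302/6391 ≈ 0.047254)
J - 1*(-1100) = 302/6391 - 1*(-1100) = 302/6391 + 1100 = 7030402/6391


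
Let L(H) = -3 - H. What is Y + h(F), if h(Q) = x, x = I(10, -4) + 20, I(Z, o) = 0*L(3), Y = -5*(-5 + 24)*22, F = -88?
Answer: -2070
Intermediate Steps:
Y = -2090 (Y = -95*22 = -5*418 = -2090)
I(Z, o) = 0 (I(Z, o) = 0*(-3 - 1*3) = 0*(-3 - 3) = 0*(-6) = 0)
x = 20 (x = 0 + 20 = 20)
h(Q) = 20
Y + h(F) = -2090 + 20 = -2070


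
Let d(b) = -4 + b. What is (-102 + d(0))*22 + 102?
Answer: -2230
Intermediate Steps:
(-102 + d(0))*22 + 102 = (-102 + (-4 + 0))*22 + 102 = (-102 - 4)*22 + 102 = -106*22 + 102 = -2332 + 102 = -2230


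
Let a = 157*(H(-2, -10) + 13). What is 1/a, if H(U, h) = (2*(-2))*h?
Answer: 1/8321 ≈ 0.00012018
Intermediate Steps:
H(U, h) = -4*h
a = 8321 (a = 157*(-4*(-10) + 13) = 157*(40 + 13) = 157*53 = 8321)
1/a = 1/8321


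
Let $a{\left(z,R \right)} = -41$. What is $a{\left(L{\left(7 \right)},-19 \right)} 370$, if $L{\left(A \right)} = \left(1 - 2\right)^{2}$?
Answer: $-15170$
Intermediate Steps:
$L{\left(A \right)} = 1$ ($L{\left(A \right)} = \left(-1\right)^{2} = 1$)
$a{\left(L{\left(7 \right)},-19 \right)} 370 = \left(-41\right) 370 = -15170$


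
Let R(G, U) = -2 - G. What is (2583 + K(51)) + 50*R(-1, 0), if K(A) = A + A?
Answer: 2635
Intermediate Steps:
K(A) = 2*A
(2583 + K(51)) + 50*R(-1, 0) = (2583 + 2*51) + 50*(-2 - 1*(-1)) = (2583 + 102) + 50*(-2 + 1) = 2685 + 50*(-1) = 2685 - 50 = 2635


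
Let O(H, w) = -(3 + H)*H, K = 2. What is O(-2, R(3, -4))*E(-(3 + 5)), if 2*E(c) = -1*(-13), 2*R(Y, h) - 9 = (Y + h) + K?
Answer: 13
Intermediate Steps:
R(Y, h) = 11/2 + Y/2 + h/2 (R(Y, h) = 9/2 + ((Y + h) + 2)/2 = 9/2 + (2 + Y + h)/2 = 9/2 + (1 + Y/2 + h/2) = 11/2 + Y/2 + h/2)
O(H, w) = -H*(3 + H)
E(c) = 13/2 (E(c) = (-1*(-13))/2 = (½)*13 = 13/2)
O(-2, R(3, -4))*E(-(3 + 5)) = -1*(-2)*(3 - 2)*(13/2) = -1*(-2)*1*(13/2) = 2*(13/2) = 13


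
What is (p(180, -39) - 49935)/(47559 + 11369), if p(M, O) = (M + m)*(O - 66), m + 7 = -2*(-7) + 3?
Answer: -69885/58928 ≈ -1.1859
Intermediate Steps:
m = 10 (m = -7 + (-2*(-7) + 3) = -7 + (14 + 3) = -7 + 17 = 10)
p(M, O) = (-66 + O)*(10 + M) (p(M, O) = (M + 10)*(O - 66) = (10 + M)*(-66 + O) = (-66 + O)*(10 + M))
(p(180, -39) - 49935)/(47559 + 11369) = ((-660 - 66*180 + 10*(-39) + 180*(-39)) - 49935)/(47559 + 11369) = ((-660 - 11880 - 390 - 7020) - 49935)/58928 = (-19950 - 49935)*(1/58928) = -69885*1/58928 = -69885/58928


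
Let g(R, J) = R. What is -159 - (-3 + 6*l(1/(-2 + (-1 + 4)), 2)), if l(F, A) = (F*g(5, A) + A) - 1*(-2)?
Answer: -210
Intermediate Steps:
l(F, A) = 2 + A + 5*F (l(F, A) = (F*5 + A) - 1*(-2) = (5*F + A) + 2 = (A + 5*F) + 2 = 2 + A + 5*F)
-159 - (-3 + 6*l(1/(-2 + (-1 + 4)), 2)) = -159 - (-3 + 6*(2 + 2 + 5/(-2 + (-1 + 4)))) = -159 - (-3 + 6*(2 + 2 + 5/(-2 + 3))) = -159 - (-3 + 6*(2 + 2 + 5/1)) = -159 - (-3 + 6*(2 + 2 + 5*1)) = -159 - (-3 + 6*(2 + 2 + 5)) = -159 - (-3 + 6*9) = -159 - (-3 + 54) = -159 - 1*51 = -159 - 51 = -210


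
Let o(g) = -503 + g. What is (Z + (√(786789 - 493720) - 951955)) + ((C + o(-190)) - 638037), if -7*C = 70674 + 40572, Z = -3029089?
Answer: -32449664/7 + 7*√5981 ≈ -4.6351e+6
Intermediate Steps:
C = -111246/7 (C = -(70674 + 40572)/7 = -⅐*111246 = -111246/7 ≈ -15892.)
(Z + (√(786789 - 493720) - 951955)) + ((C + o(-190)) - 638037) = (-3029089 + (√(786789 - 493720) - 951955)) + ((-111246/7 + (-503 - 190)) - 638037) = (-3029089 + (√293069 - 951955)) + ((-111246/7 - 693) - 638037) = (-3029089 + (7*√5981 - 951955)) + (-116097/7 - 638037) = (-3029089 + (-951955 + 7*√5981)) - 4582356/7 = (-3981044 + 7*√5981) - 4582356/7 = -32449664/7 + 7*√5981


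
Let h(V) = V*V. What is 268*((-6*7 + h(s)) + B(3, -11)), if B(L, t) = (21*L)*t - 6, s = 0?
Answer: -198588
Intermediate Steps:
B(L, t) = -6 + 21*L*t (B(L, t) = 21*L*t - 6 = -6 + 21*L*t)
h(V) = V**2
268*((-6*7 + h(s)) + B(3, -11)) = 268*((-6*7 + 0**2) + (-6 + 21*3*(-11))) = 268*((-42 + 0) + (-6 - 693)) = 268*(-42 - 699) = 268*(-741) = -198588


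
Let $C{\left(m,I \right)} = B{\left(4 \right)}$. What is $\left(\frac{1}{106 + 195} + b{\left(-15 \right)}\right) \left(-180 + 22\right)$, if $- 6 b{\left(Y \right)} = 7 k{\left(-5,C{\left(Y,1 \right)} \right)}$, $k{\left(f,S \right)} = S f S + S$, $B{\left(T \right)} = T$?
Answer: $- \frac{12650902}{903} \approx -14010.0$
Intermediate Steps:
$C{\left(m,I \right)} = 4$
$k{\left(f,S \right)} = S + f S^{2}$ ($k{\left(f,S \right)} = f S^{2} + S = S + f S^{2}$)
$b{\left(Y \right)} = \frac{266}{3}$ ($b{\left(Y \right)} = - \frac{7 \cdot 4 \left(1 + 4 \left(-5\right)\right)}{6} = - \frac{7 \cdot 4 \left(1 - 20\right)}{6} = - \frac{7 \cdot 4 \left(-19\right)}{6} = - \frac{7 \left(-76\right)}{6} = \left(- \frac{1}{6}\right) \left(-532\right) = \frac{266}{3}$)
$\left(\frac{1}{106 + 195} + b{\left(-15 \right)}\right) \left(-180 + 22\right) = \left(\frac{1}{106 + 195} + \frac{266}{3}\right) \left(-180 + 22\right) = \left(\frac{1}{301} + \frac{266}{3}\right) \left(-158\right) = \frac{80069}{903} \left(-158\right) = - \frac{12650902}{903}$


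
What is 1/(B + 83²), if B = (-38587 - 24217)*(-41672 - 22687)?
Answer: 1/4042009525 ≈ 2.4740e-10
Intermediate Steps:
B = 4042002636 (B = -62804*(-64359) = 4042002636)
1/(B + 83²) = 1/(4042002636 + 83²) = 1/(4042002636 + 6889) = 1/4042009525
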